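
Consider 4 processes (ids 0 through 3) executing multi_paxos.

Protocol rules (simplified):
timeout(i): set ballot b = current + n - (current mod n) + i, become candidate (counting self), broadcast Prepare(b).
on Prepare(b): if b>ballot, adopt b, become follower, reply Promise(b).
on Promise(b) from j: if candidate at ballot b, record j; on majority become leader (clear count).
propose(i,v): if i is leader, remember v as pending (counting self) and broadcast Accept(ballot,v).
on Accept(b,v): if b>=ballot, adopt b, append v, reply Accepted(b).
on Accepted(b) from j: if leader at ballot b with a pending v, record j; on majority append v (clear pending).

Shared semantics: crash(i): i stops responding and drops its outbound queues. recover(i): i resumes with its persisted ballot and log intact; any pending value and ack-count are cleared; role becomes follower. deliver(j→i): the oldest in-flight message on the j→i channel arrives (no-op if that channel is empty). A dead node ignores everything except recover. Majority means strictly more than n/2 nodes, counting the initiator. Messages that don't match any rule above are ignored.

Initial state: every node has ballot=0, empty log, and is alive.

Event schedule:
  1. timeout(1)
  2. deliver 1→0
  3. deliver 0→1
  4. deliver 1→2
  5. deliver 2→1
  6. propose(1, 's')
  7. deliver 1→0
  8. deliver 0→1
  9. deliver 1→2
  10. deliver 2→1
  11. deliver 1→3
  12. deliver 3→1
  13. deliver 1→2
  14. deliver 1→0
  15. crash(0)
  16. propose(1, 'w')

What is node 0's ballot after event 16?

5

e1 timeout(1): 1[cand,b=5,-]
e2 deliver 1→0: 0[foll,b=5,-]
e3 deliver 0→1: ·
e4 deliver 1→2: 2[foll,b=5,-]
e5 deliver 2→1: 1[lead,b=5,-]
e6 propose(1,'s'): ·
e7 deliver 1→0: 0[foll,b=5,s]
e8 deliver 0→1: ·
e9 deliver 1→2: 2[foll,b=5,s]
e10 deliver 2→1: 1[lead,b=5,s]
e11 deliver 1→3: 3[foll,b=5,-]
e12 deliver 3→1: ·
e13 deliver 1→2: ·
e14 deliver 1→0: ·
e15 crash(0): 0[✗foll,b=5,s]
e16 propose(1,'w'): ·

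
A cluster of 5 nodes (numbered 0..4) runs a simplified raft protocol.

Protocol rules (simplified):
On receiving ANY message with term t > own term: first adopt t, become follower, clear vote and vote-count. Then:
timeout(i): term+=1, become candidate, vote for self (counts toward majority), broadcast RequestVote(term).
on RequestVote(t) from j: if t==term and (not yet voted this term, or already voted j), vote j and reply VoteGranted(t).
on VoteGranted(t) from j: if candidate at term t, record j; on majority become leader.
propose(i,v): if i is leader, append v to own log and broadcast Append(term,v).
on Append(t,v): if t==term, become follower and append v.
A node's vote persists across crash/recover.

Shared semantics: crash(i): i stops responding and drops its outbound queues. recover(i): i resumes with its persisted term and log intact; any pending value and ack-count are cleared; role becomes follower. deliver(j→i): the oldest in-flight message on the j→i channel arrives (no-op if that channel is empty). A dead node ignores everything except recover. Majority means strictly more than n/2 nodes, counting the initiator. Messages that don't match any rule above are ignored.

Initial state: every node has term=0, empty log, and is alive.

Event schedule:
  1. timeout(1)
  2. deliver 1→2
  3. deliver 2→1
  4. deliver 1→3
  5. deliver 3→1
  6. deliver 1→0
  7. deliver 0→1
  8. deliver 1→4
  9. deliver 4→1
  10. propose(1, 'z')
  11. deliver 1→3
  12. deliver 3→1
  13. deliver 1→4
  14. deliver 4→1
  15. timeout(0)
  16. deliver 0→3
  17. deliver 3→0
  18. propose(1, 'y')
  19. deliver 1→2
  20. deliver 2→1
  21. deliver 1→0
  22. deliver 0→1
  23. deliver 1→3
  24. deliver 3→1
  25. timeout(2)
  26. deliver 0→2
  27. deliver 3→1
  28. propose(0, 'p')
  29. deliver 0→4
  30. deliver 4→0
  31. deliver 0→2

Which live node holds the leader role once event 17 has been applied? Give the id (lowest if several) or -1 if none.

step 1 timeout(1): 1={cand,t=1,log=-}
step 2 deliver 1→2: 2={foll,t=1,log=-}
step 3 deliver 2→1: —
step 4 deliver 1→3: 3={foll,t=1,log=-}
step 5 deliver 3→1: 1={lead,t=1,log=-}
step 6 deliver 1→0: 0={foll,t=1,log=-}
step 7 deliver 0→1: —
step 8 deliver 1→4: 4={foll,t=1,log=-}
step 9 deliver 4→1: —
step 10 propose(1,'z'): 1={lead,t=1,log=z}
step 11 deliver 1→3: 3={foll,t=1,log=z}
step 12 deliver 3→1: —
step 13 deliver 1→4: 4={foll,t=1,log=z}
step 14 deliver 4→1: —
step 15 timeout(0): 0={cand,t=2,log=-}
step 16 deliver 0→3: 3={foll,t=2,log=z}
step 17 deliver 3→0: —

1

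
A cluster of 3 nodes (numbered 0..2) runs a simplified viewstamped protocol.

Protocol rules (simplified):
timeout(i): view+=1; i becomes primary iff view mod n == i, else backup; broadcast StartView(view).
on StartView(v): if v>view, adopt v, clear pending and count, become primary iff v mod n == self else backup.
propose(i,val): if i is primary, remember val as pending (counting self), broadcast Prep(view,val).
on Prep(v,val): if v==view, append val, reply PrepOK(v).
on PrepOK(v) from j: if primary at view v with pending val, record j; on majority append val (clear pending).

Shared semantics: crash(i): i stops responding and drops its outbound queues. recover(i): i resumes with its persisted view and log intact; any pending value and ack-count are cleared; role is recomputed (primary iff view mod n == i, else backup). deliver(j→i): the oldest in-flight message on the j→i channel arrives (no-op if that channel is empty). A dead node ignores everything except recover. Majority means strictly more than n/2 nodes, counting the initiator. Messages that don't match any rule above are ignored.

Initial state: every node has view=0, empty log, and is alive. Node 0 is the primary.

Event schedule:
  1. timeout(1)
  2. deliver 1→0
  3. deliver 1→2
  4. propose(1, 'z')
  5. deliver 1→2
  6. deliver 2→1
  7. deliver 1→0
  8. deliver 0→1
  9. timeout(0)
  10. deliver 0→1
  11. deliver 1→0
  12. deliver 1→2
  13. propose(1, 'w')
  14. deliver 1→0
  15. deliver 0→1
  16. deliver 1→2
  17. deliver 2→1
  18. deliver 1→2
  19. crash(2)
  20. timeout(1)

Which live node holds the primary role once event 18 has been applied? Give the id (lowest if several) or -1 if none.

step 1 timeout(1): 1={prim,v=1,log=-}
step 2 deliver 1→0: 0={back,v=1,log=-}
step 3 deliver 1→2: 2={back,v=1,log=-}
step 4 propose(1,'z'): —
step 5 deliver 1→2: 2={back,v=1,log=z}
step 6 deliver 2→1: 1={prim,v=1,log=z}
step 7 deliver 1→0: 0={back,v=1,log=z}
step 8 deliver 0→1: —
step 9 timeout(0): 0={back,v=2,log=z}
step 10 deliver 0→1: 1={back,v=2,log=z}
step 11 deliver 1→0: —
step 12 deliver 1→2: —
step 13 propose(1,'w'): —
step 14 deliver 1→0: —
step 15 deliver 0→1: —
step 16 deliver 1→2: —
step 17 deliver 2→1: —
step 18 deliver 1→2: —

-1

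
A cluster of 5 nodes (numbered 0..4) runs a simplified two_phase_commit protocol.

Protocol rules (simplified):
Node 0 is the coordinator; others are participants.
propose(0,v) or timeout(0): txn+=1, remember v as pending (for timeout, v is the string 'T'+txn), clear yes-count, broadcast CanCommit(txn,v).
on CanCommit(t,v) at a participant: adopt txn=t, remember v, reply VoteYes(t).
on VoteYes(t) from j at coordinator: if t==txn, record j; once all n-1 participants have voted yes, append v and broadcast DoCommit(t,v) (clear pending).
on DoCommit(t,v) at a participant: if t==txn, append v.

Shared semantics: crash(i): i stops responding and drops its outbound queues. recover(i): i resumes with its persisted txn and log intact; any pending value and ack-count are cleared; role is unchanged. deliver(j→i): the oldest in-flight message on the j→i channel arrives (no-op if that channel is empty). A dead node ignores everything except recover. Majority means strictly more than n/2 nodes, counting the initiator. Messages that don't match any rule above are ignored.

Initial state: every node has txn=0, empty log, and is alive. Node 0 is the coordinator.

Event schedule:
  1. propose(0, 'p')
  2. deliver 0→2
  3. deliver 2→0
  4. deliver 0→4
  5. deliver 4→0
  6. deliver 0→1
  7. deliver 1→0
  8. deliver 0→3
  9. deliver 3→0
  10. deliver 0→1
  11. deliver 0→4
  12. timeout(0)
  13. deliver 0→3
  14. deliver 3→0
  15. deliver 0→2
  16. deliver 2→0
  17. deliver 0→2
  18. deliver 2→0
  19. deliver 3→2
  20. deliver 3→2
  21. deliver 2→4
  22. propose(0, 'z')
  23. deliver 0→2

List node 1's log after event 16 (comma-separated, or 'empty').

after 1 — propose(0,'p'): n0:coor/t1/[-]
after 2 — deliver 0→2: n2:part/t1/[-]
after 3 — deliver 2→0: ·
after 4 — deliver 0→4: n4:part/t1/[-]
after 5 — deliver 4→0: ·
after 6 — deliver 0→1: n1:part/t1/[-]
after 7 — deliver 1→0: ·
after 8 — deliver 0→3: n3:part/t1/[-]
after 9 — deliver 3→0: n0:coor/t1/[p]
after 10 — deliver 0→1: n1:part/t1/[p]
after 11 — deliver 0→4: n4:part/t1/[p]
after 12 — timeout(0): n0:coor/t2/[p]
after 13 — deliver 0→3: n3:part/t1/[p]
after 14 — deliver 3→0: ·
after 15 — deliver 0→2: n2:part/t1/[p]
after 16 — deliver 2→0: ·

p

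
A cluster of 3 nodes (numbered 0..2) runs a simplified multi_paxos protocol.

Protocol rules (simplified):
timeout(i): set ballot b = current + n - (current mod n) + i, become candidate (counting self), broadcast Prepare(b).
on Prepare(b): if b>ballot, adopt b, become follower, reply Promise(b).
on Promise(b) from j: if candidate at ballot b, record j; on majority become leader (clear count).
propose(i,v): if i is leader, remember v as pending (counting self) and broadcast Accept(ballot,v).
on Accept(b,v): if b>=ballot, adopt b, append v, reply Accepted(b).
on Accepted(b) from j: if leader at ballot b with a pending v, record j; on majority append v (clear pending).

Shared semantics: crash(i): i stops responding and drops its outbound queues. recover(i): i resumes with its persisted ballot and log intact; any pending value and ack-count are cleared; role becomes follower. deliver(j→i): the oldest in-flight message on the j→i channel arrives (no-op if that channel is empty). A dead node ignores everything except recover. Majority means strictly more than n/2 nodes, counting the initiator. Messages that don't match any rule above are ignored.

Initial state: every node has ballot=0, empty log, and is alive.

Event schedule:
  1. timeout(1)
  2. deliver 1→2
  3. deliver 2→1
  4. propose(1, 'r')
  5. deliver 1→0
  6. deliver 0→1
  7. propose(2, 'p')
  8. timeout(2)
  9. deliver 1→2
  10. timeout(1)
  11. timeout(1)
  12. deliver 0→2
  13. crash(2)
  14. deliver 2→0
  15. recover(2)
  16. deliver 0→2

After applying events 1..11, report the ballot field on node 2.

1. timeout(1):  <1:cand b4 ->
2. deliver 1→2:  <2:foll b4 ->
3. deliver 2→1:  <1:lead b4 ->
4. propose(1,'r'):  nop
5. deliver 1→0:  <0:foll b4 ->
6. deliver 0→1:  nop
7. propose(2,'p'):  nop
8. timeout(2):  <2:cand b8 ->
9. deliver 1→2:  nop
10. timeout(1):  <1:cand b7 ->
11. timeout(1):  <1:cand b10 ->

8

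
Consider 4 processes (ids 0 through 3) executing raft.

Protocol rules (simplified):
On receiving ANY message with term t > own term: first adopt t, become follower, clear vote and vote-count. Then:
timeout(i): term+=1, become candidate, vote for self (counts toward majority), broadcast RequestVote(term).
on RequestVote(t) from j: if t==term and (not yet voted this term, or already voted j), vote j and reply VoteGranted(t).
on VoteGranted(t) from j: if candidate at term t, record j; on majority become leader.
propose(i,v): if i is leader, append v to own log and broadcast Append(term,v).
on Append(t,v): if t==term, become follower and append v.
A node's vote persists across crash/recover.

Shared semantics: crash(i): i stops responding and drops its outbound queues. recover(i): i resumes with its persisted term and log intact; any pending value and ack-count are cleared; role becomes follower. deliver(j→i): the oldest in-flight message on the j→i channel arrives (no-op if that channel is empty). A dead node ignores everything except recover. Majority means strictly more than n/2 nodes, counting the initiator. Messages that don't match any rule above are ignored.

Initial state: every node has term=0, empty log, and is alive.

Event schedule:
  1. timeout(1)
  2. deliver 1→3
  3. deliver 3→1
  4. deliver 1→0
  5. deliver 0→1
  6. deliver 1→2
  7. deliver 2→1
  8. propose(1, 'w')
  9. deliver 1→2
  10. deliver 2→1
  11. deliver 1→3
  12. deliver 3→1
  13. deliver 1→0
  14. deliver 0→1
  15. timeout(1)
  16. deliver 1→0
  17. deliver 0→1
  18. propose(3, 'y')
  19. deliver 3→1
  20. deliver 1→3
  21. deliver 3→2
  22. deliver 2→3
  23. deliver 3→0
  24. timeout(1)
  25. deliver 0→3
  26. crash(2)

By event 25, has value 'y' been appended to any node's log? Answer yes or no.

1. timeout(1):  <1:cand t1 ->
2. deliver 1→3:  <3:foll t1 ->
3. deliver 3→1:  nop
4. deliver 1→0:  <0:foll t1 ->
5. deliver 0→1:  <1:lead t1 ->
6. deliver 1→2:  <2:foll t1 ->
7. deliver 2→1:  nop
8. propose(1,'w'):  <1:lead t1 w>
9. deliver 1→2:  <2:foll t1 w>
10. deliver 2→1:  nop
11. deliver 1→3:  <3:foll t1 w>
12. deliver 3→1:  nop
13. deliver 1→0:  <0:foll t1 w>
14. deliver 0→1:  nop
15. timeout(1):  <1:cand t2 w>
16. deliver 1→0:  <0:foll t2 w>
17. deliver 0→1:  nop
18. propose(3,'y'):  nop
19. deliver 3→1:  nop
20. deliver 1→3:  <3:foll t2 w>
21. deliver 3→2:  nop
22. deliver 2→3:  nop
23. deliver 3→0:  nop
24. timeout(1):  <1:cand t3 w>
25. deliver 0→3:  nop

no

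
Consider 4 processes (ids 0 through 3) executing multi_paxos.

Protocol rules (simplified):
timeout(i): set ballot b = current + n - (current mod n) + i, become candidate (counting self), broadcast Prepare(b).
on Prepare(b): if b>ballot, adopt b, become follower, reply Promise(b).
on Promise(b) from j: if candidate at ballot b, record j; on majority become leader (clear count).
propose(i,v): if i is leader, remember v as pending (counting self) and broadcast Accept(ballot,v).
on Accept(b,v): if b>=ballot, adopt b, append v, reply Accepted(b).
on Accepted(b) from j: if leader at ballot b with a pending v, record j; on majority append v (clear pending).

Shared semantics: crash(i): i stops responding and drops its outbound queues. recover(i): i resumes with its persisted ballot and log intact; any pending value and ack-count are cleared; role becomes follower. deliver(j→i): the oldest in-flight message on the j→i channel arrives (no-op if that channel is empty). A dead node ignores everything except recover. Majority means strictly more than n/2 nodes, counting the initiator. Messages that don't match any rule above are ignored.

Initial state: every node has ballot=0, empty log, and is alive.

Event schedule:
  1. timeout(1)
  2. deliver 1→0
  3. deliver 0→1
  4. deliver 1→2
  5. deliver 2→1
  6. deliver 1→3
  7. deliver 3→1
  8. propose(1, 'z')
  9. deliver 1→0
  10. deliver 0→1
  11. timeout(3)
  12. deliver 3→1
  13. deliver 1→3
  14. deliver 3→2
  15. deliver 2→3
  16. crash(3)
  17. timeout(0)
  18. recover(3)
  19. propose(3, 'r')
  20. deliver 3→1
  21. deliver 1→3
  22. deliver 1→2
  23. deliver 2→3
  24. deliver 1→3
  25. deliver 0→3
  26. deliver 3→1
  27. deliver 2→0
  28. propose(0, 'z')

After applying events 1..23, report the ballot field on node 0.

after 1 — timeout(1): n1:cand/b5/[-]
after 2 — deliver 1→0: n0:foll/b5/[-]
after 3 — deliver 0→1: ·
after 4 — deliver 1→2: n2:foll/b5/[-]
after 5 — deliver 2→1: n1:lead/b5/[-]
after 6 — deliver 1→3: n3:foll/b5/[-]
after 7 — deliver 3→1: ·
after 8 — propose(1,'z'): ·
after 9 — deliver 1→0: n0:foll/b5/[z]
after 10 — deliver 0→1: ·
after 11 — timeout(3): n3:cand/b11/[-]
after 12 — deliver 3→1: n1:foll/b11/[-]
after 13 — deliver 1→3: ·
after 14 — deliver 3→2: n2:foll/b11/[-]
after 15 — deliver 2→3: ·
after 16 — crash(3): n3:✗cand/b11/[-]
after 17 — timeout(0): n0:cand/b8/[z]
after 18 — recover(3): n3:foll/b11/[-]
after 19 — propose(3,'r'): ·
after 20 — deliver 3→1: ·
after 21 — deliver 1→3: ·
after 22 — deliver 1→2: ·
after 23 — deliver 2→3: ·

8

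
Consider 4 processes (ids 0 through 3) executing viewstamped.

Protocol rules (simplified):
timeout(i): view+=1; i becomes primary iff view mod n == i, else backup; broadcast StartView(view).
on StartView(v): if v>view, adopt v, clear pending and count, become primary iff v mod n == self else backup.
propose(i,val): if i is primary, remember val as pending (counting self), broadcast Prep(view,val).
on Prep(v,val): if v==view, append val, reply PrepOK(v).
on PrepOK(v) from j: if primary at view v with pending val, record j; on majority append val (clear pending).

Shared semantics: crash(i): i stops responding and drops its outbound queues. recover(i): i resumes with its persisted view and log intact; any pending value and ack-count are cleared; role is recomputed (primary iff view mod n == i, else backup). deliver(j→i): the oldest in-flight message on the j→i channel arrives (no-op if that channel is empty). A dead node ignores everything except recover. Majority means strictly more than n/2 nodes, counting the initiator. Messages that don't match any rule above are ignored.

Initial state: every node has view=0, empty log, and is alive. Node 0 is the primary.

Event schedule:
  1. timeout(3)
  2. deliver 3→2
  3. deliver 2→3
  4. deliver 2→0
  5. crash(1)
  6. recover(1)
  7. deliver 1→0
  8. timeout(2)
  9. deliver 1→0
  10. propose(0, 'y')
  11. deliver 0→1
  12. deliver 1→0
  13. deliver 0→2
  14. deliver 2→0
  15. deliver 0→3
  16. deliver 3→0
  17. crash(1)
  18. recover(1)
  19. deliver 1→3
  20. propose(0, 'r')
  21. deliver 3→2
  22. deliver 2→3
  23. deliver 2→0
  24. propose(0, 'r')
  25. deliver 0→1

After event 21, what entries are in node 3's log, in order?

[1] timeout(3) → N3(back v1 [-])
[2] deliver 3→2 → N2(back v1 [-])
[3] deliver 2→3 → ∅
[4] deliver 2→0 → ∅
[5] crash(1) → N1(✗back v0 [-])
[6] recover(1) → N1(back v0 [-])
[7] deliver 1→0 → ∅
[8] timeout(2) → N2(prim v2 [-])
[9] deliver 1→0 → ∅
[10] propose(0,'y') → ∅
[11] deliver 0→1 → N1(back v0 [y])
[12] deliver 1→0 → ∅
[13] deliver 0→2 → ∅
[14] deliver 2→0 → N0(back v2 [-])
[15] deliver 0→3 → ∅
[16] deliver 3→0 → ∅
[17] crash(1) → N1(✗back v0 [y])
[18] recover(1) → N1(back v0 [y])
[19] deliver 1→3 → ∅
[20] propose(0,'r') → ∅
[21] deliver 3→2 → ∅

empty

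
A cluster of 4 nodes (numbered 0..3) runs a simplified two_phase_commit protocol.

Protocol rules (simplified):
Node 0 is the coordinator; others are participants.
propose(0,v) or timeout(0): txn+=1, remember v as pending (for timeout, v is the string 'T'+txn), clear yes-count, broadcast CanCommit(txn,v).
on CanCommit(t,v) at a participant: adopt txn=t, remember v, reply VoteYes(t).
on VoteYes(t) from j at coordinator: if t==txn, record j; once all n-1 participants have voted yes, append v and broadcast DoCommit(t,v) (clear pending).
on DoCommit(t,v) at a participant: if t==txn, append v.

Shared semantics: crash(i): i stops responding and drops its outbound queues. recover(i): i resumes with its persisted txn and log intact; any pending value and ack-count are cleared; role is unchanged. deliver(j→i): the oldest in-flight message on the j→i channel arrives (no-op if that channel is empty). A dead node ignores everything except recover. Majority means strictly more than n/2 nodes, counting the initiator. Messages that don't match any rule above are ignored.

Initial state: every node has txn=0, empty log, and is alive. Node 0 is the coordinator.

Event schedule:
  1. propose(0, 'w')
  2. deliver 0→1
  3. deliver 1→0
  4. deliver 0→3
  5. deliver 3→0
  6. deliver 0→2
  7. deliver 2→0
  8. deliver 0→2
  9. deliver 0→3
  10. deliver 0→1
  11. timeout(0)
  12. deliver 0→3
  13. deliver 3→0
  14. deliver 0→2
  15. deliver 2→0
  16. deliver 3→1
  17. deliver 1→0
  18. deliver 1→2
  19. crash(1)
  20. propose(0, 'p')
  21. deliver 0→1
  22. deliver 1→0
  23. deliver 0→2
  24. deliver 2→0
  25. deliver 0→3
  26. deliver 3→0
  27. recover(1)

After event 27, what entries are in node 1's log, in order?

1. propose(0,'w'):  <0:coor t1 ->
2. deliver 0→1:  <1:part t1 ->
3. deliver 1→0:  nop
4. deliver 0→3:  <3:part t1 ->
5. deliver 3→0:  nop
6. deliver 0→2:  <2:part t1 ->
7. deliver 2→0:  <0:coor t1 w>
8. deliver 0→2:  <2:part t1 w>
9. deliver 0→3:  <3:part t1 w>
10. deliver 0→1:  <1:part t1 w>
11. timeout(0):  <0:coor t2 w>
12. deliver 0→3:  <3:part t2 w>
13. deliver 3→0:  nop
14. deliver 0→2:  <2:part t2 w>
15. deliver 2→0:  nop
16. deliver 3→1:  nop
17. deliver 1→0:  nop
18. deliver 1→2:  nop
19. crash(1):  <1:✗part t1 w>
20. propose(0,'p'):  <0:coor t3 w>
21. deliver 0→1:  nop
22. deliver 1→0:  nop
23. deliver 0→2:  <2:part t3 w>
24. deliver 2→0:  nop
25. deliver 0→3:  <3:part t3 w>
26. deliver 3→0:  nop
27. recover(1):  <1:part t1 w>

w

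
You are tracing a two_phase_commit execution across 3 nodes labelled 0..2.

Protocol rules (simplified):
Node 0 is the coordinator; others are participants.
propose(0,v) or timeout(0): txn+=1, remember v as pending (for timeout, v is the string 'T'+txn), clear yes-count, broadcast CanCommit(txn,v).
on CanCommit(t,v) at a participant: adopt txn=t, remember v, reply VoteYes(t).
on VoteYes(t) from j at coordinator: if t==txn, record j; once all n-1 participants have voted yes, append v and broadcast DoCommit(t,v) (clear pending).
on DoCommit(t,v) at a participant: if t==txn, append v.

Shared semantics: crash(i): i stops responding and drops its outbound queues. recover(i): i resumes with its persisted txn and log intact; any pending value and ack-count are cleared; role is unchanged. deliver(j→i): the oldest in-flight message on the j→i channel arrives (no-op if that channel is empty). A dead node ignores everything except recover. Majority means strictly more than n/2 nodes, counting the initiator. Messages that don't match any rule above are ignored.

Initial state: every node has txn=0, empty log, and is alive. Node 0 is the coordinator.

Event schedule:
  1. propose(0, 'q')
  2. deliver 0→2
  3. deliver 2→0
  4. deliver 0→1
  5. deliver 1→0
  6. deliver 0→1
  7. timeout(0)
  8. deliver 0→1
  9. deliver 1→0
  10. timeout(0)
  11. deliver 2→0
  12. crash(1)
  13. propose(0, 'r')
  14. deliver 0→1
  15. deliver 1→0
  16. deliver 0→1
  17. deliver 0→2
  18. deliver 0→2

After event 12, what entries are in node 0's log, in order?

q

after 1 — propose(0,'q'): n0:coor/t1/[-]
after 2 — deliver 0→2: n2:part/t1/[-]
after 3 — deliver 2→0: ·
after 4 — deliver 0→1: n1:part/t1/[-]
after 5 — deliver 1→0: n0:coor/t1/[q]
after 6 — deliver 0→1: n1:part/t1/[q]
after 7 — timeout(0): n0:coor/t2/[q]
after 8 — deliver 0→1: n1:part/t2/[q]
after 9 — deliver 1→0: ·
after 10 — timeout(0): n0:coor/t3/[q]
after 11 — deliver 2→0: ·
after 12 — crash(1): n1:✗part/t2/[q]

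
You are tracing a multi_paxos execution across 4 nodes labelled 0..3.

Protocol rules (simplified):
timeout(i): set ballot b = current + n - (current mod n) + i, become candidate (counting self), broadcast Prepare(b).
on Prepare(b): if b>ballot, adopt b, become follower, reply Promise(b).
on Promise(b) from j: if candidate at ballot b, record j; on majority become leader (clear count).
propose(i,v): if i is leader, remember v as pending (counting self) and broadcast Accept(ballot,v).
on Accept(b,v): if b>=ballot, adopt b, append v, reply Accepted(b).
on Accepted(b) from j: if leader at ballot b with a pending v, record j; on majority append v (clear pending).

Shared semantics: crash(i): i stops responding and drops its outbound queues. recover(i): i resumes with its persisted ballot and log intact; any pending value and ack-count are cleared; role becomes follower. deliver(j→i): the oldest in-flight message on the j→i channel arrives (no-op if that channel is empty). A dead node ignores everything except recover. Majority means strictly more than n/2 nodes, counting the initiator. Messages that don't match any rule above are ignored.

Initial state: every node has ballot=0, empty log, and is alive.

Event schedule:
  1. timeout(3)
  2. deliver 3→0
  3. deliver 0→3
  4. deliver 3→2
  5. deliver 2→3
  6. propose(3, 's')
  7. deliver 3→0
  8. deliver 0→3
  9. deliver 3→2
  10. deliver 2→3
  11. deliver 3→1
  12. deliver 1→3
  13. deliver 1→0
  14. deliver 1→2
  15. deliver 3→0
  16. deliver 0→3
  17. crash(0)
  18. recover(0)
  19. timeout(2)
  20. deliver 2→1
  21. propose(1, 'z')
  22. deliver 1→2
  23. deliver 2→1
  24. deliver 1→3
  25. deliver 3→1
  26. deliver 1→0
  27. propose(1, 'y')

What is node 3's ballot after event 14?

7

step 1 timeout(3): 3={cand,b=7,log=-}
step 2 deliver 3→0: 0={foll,b=7,log=-}
step 3 deliver 0→3: —
step 4 deliver 3→2: 2={foll,b=7,log=-}
step 5 deliver 2→3: 3={lead,b=7,log=-}
step 6 propose(3,'s'): —
step 7 deliver 3→0: 0={foll,b=7,log=s}
step 8 deliver 0→3: —
step 9 deliver 3→2: 2={foll,b=7,log=s}
step 10 deliver 2→3: 3={lead,b=7,log=s}
step 11 deliver 3→1: 1={foll,b=7,log=-}
step 12 deliver 1→3: —
step 13 deliver 1→0: —
step 14 deliver 1→2: —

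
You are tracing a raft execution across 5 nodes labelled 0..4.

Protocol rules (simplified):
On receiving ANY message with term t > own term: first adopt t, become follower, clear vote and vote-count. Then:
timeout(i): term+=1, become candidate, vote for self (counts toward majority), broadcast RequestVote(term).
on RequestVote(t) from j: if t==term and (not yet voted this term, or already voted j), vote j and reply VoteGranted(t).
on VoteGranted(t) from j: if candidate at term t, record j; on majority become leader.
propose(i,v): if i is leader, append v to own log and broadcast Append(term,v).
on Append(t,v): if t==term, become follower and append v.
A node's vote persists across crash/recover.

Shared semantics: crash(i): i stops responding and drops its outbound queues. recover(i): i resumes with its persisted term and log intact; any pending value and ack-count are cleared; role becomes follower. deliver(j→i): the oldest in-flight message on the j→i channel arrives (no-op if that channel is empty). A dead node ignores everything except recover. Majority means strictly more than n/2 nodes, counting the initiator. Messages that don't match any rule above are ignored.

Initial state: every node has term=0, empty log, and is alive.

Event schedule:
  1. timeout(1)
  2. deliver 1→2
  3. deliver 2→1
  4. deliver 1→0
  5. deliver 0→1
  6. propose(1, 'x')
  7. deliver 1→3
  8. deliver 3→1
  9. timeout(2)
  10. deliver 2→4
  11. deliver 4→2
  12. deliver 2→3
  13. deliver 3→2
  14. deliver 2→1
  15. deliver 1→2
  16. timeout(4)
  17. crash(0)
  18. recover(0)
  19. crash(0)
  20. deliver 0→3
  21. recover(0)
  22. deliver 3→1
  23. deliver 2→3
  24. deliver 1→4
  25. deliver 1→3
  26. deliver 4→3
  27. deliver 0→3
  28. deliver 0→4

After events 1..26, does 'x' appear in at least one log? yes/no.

1. timeout(1):  <1:cand t1 ->
2. deliver 1→2:  <2:foll t1 ->
3. deliver 2→1:  nop
4. deliver 1→0:  <0:foll t1 ->
5. deliver 0→1:  <1:lead t1 ->
6. propose(1,'x'):  <1:lead t1 x>
7. deliver 1→3:  <3:foll t1 ->
8. deliver 3→1:  nop
9. timeout(2):  <2:cand t2 ->
10. deliver 2→4:  <4:foll t2 ->
11. deliver 4→2:  nop
12. deliver 2→3:  <3:foll t2 ->
13. deliver 3→2:  <2:lead t2 ->
14. deliver 2→1:  <1:foll t2 x>
15. deliver 1→2:  nop
16. timeout(4):  <4:cand t3 ->
17. crash(0):  <0:✗foll t1 ->
18. recover(0):  <0:foll t1 ->
19. crash(0):  <0:✗foll t1 ->
20. deliver 0→3:  nop
21. recover(0):  <0:foll t1 ->
22. deliver 3→1:  nop
23. deliver 2→3:  nop
24. deliver 1→4:  nop
25. deliver 1→3:  nop
26. deliver 4→3:  <3:foll t3 ->

yes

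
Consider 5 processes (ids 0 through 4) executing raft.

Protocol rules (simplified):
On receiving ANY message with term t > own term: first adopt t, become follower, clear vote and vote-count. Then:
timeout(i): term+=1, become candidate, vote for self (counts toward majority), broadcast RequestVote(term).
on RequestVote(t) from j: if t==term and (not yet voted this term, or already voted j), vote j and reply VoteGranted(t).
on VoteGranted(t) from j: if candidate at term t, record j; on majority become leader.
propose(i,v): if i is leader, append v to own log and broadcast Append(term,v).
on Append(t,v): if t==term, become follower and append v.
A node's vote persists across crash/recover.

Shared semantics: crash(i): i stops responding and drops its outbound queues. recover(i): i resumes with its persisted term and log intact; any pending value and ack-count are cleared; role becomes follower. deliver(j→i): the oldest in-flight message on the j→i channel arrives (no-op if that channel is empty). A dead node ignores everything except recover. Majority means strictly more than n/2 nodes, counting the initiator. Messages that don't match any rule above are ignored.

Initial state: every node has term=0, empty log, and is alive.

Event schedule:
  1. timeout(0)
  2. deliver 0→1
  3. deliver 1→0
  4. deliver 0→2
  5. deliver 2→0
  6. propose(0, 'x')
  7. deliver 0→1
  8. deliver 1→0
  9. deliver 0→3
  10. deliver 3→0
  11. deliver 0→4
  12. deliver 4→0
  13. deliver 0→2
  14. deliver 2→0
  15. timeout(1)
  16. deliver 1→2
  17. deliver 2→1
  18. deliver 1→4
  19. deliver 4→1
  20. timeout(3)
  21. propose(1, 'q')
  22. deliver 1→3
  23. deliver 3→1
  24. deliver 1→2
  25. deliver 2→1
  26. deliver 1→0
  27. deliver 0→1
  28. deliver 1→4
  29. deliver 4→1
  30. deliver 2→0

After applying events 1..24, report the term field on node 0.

1

after 1 — timeout(0): n0:cand/t1/[-]
after 2 — deliver 0→1: n1:foll/t1/[-]
after 3 — deliver 1→0: ·
after 4 — deliver 0→2: n2:foll/t1/[-]
after 5 — deliver 2→0: n0:lead/t1/[-]
after 6 — propose(0,'x'): n0:lead/t1/[x]
after 7 — deliver 0→1: n1:foll/t1/[x]
after 8 — deliver 1→0: ·
after 9 — deliver 0→3: n3:foll/t1/[-]
after 10 — deliver 3→0: ·
after 11 — deliver 0→4: n4:foll/t1/[-]
after 12 — deliver 4→0: ·
after 13 — deliver 0→2: n2:foll/t1/[x]
after 14 — deliver 2→0: ·
after 15 — timeout(1): n1:cand/t2/[x]
after 16 — deliver 1→2: n2:foll/t2/[x]
after 17 — deliver 2→1: ·
after 18 — deliver 1→4: n4:foll/t2/[-]
after 19 — deliver 4→1: n1:lead/t2/[x]
after 20 — timeout(3): n3:cand/t2/[-]
after 21 — propose(1,'q'): n1:lead/t2/[x,q]
after 22 — deliver 1→3: ·
after 23 — deliver 3→1: ·
after 24 — deliver 1→2: n2:foll/t2/[x,q]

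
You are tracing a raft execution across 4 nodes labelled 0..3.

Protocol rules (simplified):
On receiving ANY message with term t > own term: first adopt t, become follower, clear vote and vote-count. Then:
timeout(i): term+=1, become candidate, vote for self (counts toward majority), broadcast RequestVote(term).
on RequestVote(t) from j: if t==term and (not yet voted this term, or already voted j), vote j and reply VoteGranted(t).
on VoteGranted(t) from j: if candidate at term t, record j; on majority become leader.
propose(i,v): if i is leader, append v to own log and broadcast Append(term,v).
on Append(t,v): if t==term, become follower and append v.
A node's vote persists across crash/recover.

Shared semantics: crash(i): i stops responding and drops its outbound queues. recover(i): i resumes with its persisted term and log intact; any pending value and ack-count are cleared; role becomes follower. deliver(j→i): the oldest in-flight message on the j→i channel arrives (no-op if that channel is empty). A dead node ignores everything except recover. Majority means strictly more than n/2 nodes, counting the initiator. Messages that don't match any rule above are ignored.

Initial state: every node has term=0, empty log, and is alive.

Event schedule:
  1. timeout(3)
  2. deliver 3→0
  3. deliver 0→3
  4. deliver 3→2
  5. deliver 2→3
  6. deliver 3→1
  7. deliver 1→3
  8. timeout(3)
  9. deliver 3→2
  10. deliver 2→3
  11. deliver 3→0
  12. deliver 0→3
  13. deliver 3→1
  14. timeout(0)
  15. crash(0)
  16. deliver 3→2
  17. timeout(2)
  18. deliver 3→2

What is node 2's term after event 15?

2

step 1 timeout(3): 3={cand,t=1,log=-}
step 2 deliver 3→0: 0={foll,t=1,log=-}
step 3 deliver 0→3: —
step 4 deliver 3→2: 2={foll,t=1,log=-}
step 5 deliver 2→3: 3={lead,t=1,log=-}
step 6 deliver 3→1: 1={foll,t=1,log=-}
step 7 deliver 1→3: —
step 8 timeout(3): 3={cand,t=2,log=-}
step 9 deliver 3→2: 2={foll,t=2,log=-}
step 10 deliver 2→3: —
step 11 deliver 3→0: 0={foll,t=2,log=-}
step 12 deliver 0→3: 3={lead,t=2,log=-}
step 13 deliver 3→1: 1={foll,t=2,log=-}
step 14 timeout(0): 0={cand,t=3,log=-}
step 15 crash(0): 0={✗cand,t=3,log=-}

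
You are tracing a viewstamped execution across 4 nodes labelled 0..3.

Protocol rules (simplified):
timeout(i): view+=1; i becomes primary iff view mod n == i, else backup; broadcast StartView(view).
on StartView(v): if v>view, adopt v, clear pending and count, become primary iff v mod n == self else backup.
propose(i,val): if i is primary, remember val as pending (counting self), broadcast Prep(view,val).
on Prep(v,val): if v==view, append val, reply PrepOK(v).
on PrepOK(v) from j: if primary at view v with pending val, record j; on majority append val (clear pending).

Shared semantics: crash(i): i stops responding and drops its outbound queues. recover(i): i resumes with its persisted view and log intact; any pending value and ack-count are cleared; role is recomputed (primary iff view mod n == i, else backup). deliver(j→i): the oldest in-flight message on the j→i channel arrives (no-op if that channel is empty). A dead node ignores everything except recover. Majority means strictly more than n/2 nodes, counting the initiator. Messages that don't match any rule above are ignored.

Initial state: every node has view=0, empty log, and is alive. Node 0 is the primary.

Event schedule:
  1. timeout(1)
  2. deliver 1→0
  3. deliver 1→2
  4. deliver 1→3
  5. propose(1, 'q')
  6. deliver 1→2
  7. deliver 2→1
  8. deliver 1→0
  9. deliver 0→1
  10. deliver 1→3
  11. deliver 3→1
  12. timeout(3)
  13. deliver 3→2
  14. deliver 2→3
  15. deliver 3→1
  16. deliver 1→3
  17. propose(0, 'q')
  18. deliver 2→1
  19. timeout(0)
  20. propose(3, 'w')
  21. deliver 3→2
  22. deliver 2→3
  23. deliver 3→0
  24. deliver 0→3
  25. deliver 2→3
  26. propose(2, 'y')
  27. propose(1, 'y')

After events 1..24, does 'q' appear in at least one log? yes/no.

yes

after 1 — timeout(1): n1:prim/v1/[-]
after 2 — deliver 1→0: n0:back/v1/[-]
after 3 — deliver 1→2: n2:back/v1/[-]
after 4 — deliver 1→3: n3:back/v1/[-]
after 5 — propose(1,'q'): ·
after 6 — deliver 1→2: n2:back/v1/[q]
after 7 — deliver 2→1: ·
after 8 — deliver 1→0: n0:back/v1/[q]
after 9 — deliver 0→1: n1:prim/v1/[q]
after 10 — deliver 1→3: n3:back/v1/[q]
after 11 — deliver 3→1: ·
after 12 — timeout(3): n3:back/v2/[q]
after 13 — deliver 3→2: n2:prim/v2/[q]
after 14 — deliver 2→3: ·
after 15 — deliver 3→1: n1:back/v2/[q]
after 16 — deliver 1→3: ·
after 17 — propose(0,'q'): ·
after 18 — deliver 2→1: ·
after 19 — timeout(0): n0:back/v2/[q]
after 20 — propose(3,'w'): ·
after 21 — deliver 3→2: ·
after 22 — deliver 2→3: ·
after 23 — deliver 3→0: ·
after 24 — deliver 0→3: ·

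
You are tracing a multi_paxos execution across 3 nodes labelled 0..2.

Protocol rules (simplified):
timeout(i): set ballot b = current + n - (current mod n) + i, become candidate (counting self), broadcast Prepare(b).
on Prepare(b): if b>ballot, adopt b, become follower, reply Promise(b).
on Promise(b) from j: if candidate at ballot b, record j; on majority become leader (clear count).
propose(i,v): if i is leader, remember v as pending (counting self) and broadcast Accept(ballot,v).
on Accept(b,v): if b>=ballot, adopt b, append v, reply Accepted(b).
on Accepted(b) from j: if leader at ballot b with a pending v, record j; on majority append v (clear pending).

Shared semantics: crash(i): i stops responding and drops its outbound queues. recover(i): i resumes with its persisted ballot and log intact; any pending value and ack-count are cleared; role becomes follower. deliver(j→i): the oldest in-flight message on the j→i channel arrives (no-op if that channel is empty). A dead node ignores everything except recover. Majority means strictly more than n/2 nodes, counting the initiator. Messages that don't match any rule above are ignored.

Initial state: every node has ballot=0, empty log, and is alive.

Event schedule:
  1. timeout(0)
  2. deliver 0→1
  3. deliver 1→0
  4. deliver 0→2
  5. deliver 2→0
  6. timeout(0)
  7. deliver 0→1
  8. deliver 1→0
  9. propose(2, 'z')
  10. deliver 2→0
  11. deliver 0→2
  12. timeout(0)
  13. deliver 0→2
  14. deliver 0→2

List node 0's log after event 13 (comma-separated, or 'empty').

empty

[1] timeout(0) → N0(cand b3 [-])
[2] deliver 0→1 → N1(foll b3 [-])
[3] deliver 1→0 → N0(lead b3 [-])
[4] deliver 0→2 → N2(foll b3 [-])
[5] deliver 2→0 → ∅
[6] timeout(0) → N0(cand b6 [-])
[7] deliver 0→1 → N1(foll b6 [-])
[8] deliver 1→0 → N0(lead b6 [-])
[9] propose(2,'z') → ∅
[10] deliver 2→0 → ∅
[11] deliver 0→2 → N2(foll b6 [-])
[12] timeout(0) → N0(cand b9 [-])
[13] deliver 0→2 → N2(foll b9 [-])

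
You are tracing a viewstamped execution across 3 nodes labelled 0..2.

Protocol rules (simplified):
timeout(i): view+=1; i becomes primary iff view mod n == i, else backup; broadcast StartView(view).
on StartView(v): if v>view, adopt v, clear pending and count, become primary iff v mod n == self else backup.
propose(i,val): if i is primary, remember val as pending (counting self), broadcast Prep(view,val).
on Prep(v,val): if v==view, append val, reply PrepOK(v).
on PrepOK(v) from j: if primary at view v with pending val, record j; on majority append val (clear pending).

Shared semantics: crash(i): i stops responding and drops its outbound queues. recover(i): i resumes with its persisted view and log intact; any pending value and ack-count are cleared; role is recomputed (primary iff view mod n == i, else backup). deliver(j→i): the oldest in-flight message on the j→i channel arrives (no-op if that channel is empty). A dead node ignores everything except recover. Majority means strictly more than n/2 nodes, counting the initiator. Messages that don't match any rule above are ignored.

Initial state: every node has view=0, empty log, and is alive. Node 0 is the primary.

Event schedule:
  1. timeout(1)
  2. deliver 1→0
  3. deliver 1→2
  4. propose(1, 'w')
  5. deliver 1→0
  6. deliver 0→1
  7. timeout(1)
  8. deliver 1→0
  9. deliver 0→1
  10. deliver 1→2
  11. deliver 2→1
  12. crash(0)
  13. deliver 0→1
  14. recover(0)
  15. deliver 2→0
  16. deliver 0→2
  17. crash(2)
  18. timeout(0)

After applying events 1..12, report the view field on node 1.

2

[1] timeout(1) → N1(prim v1 [-])
[2] deliver 1→0 → N0(back v1 [-])
[3] deliver 1→2 → N2(back v1 [-])
[4] propose(1,'w') → ∅
[5] deliver 1→0 → N0(back v1 [w])
[6] deliver 0→1 → N1(prim v1 [w])
[7] timeout(1) → N1(back v2 [w])
[8] deliver 1→0 → N0(back v2 [w])
[9] deliver 0→1 → ∅
[10] deliver 1→2 → N2(back v1 [w])
[11] deliver 2→1 → ∅
[12] crash(0) → N0(✗back v2 [w])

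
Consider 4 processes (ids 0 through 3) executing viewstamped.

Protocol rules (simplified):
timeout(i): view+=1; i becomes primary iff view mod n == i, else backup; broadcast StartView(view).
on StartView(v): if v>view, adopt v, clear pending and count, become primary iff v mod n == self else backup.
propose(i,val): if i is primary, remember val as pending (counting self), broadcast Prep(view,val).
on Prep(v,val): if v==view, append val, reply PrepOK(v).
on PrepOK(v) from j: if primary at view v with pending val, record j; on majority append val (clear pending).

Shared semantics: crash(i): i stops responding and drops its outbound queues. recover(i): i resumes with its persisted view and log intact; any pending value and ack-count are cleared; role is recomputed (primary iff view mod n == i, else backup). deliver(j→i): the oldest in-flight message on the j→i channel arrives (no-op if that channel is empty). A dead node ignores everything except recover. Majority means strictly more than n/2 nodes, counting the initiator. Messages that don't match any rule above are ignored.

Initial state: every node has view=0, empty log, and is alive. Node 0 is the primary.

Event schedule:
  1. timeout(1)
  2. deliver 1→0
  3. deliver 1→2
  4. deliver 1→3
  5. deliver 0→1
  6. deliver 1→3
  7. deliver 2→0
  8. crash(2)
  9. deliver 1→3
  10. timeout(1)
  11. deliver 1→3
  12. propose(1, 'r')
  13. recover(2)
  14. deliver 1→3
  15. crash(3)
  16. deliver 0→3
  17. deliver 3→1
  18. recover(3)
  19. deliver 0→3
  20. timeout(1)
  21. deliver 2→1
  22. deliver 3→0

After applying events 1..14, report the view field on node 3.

1. timeout(1):  <1:prim v1 ->
2. deliver 1→0:  <0:back v1 ->
3. deliver 1→2:  <2:back v1 ->
4. deliver 1→3:  <3:back v1 ->
5. deliver 0→1:  nop
6. deliver 1→3:  nop
7. deliver 2→0:  nop
8. crash(2):  <2:✗back v1 ->
9. deliver 1→3:  nop
10. timeout(1):  <1:back v2 ->
11. deliver 1→3:  <3:back v2 ->
12. propose(1,'r'):  nop
13. recover(2):  <2:back v1 ->
14. deliver 1→3:  nop

2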